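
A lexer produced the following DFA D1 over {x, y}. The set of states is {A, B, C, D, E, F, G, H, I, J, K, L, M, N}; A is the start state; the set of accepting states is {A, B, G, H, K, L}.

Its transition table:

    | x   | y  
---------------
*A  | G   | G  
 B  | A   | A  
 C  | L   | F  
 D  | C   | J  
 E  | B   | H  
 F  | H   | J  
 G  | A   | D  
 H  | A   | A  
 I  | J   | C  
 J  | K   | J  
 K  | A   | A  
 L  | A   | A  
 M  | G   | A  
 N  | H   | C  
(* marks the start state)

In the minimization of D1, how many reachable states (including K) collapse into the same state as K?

3

States {B,E,I,M,N} cannot be reached from the start state, so discard them.
Initial partition by acceptance: {A,G,H,K,L} | {C,D,F,J}.
Split {A,G,H,K,L} by δ(·,y) → {A,H,K,L} and {G}.
Split {A,H,K,L} by δ(·,x) → {H,K,L} and {A}.
On input x, block {C,D,F,J} splits into {C,F,J} and {D}.
Stable partition: {H,K,L} | {C,F,J} | {G} | {A} | {D} — 5 equivalence classes.
State K belongs to the block {H,K,L}, which has 3 states.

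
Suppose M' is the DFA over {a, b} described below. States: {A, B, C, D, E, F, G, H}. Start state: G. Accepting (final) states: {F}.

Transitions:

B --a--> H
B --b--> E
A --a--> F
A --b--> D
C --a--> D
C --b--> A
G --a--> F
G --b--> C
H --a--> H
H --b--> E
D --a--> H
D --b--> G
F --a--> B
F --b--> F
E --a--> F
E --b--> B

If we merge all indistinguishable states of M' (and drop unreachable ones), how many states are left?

Initial partition by acceptance: {F} | {A,B,C,D,E,G,H}.
On input a, block {A,B,C,D,E,G,H} splits into {B,C,D,H} and {A,E,G}.
Stable partition: {F} | {B,C,D,H} | {A,E,G} — 3 equivalence classes.

3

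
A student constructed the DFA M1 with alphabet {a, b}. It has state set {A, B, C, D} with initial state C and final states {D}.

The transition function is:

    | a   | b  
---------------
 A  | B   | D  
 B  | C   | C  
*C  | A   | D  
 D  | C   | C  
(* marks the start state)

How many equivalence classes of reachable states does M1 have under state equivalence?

Initial partition by acceptance: {D} | {A,B,C}.
Refine {A,B,C} on symbol b: members go to different blocks, giving {A,C} and {B}.
On input a, block {A,C} splits into {A} and {C}.
Stable partition: {D} | {A} | {B} | {C} — 4 equivalence classes.

4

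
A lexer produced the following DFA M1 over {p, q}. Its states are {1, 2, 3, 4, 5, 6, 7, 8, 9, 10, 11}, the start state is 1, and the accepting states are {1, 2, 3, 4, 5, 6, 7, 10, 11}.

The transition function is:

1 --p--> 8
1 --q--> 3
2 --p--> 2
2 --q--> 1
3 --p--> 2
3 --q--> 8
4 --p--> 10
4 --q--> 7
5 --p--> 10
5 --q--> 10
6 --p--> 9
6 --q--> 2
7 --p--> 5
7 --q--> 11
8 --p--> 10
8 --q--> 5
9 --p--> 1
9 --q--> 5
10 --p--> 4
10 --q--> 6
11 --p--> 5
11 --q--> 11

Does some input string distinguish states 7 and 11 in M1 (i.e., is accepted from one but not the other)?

All states are reachable from the start state.
Initial partition by acceptance: {1,2,3,4,5,6,7,10,11} | {8,9}.
On input p, block {1,2,3,4,5,6,7,10,11} splits into {2,3,4,5,7,10,11} and {1,6}.
Split {2,3,4,5,7,10,11} by δ(·,q) → {4,5,7,11} and {2,10} and {3}.
On input p, block {4,5,7,11} splits into {4,5} and {7,11}.
Split {4,5} by δ(·,q) → {4} and {5}.
On input p, block {8,9} splits into {8} and {9}.
Split {1,6} by δ(·,p) → {1} and {6}.
On input p, block {2,10} splits into {2} and {10}.
The partition is now stable with 10 blocks: {4} | {8} | {1} | {2} | {3} | {7,11} | {5} | {9} | {6} | {10}.
7 and 11 lie in the same block of the stable partition, so they are equivalent — no string distinguishes them.

No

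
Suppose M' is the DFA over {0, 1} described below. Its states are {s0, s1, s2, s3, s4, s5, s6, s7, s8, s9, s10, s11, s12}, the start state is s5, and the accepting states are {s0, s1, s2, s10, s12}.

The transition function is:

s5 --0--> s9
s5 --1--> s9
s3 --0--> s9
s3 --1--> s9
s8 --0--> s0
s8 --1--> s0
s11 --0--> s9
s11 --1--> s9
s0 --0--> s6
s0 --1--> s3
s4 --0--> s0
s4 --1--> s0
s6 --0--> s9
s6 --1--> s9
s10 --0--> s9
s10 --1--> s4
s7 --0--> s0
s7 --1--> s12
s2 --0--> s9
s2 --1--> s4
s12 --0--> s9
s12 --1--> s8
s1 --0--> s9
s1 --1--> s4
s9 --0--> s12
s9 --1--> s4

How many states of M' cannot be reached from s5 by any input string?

BFS from s5 reaches {s0, s3, s4, s5, s6, s8, s9, s12}; the 5 state(s) s1, s2, s7, s10, s11 are never visited.

5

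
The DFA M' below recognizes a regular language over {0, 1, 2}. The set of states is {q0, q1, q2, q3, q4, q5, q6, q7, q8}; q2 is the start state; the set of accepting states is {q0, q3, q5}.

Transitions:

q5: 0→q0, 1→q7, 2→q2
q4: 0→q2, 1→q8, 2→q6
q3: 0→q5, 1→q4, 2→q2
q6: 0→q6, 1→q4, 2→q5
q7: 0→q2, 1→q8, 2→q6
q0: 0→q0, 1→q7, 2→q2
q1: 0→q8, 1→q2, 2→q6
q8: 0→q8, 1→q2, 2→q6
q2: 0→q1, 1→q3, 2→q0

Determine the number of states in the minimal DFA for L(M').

5

All states are reachable from the start state.
P0 = {q0,q3,q5} | {q1,q2,q4,q6,q7,q8}.
On input 1, block {q1,q2,q4,q6,q7,q8} splits into {q1,q4,q6,q7,q8} and {q2}.
On input 0, block {q1,q4,q6,q7,q8} splits into {q1,q6,q8} and {q4,q7}.
Split {q1,q6,q8} by δ(·,1) → {q1,q8} and {q6}.
No further refinement is possible. Final partition (5 blocks): {q0,q3,q5} | {q1,q8} | {q2} | {q4,q7} | {q6}.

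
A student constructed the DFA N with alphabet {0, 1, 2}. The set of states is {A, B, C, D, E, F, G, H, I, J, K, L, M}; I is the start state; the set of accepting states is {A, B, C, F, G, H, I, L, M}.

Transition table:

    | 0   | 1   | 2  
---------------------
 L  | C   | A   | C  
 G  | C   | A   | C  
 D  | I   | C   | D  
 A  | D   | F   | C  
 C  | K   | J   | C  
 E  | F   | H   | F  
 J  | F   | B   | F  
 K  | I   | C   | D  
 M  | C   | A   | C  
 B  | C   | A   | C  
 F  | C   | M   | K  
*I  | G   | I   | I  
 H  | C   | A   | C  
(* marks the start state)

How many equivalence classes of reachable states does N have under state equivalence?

7

Reachable states from the start: {A,B,C,D,F,G,I,J,K,M}. Unreachable: {E,H,L} — drop them.
Initial partition by acceptance: {A,B,C,F,G,I,M} | {D,J,K}.
Refine {A,B,C,F,G,I,M} on symbol 0: members go to different blocks, giving {B,F,G,I,M} and {A,C}.
Refine {B,F,G,I,M} on symbol 0: members go to different blocks, giving {B,F,G,M} and {I}.
On input 1, block {B,F,G,M} splits into {B,G,M} and {F}.
On input 0, block {D,J,K} splits into {D,K} and {J}.
Refine {A,C} on symbol 1: members go to different blocks, giving {A} and {C}.
No further refinement is possible. Final partition (7 blocks): {B,G,M} | {D,K} | {A} | {I} | {F} | {J} | {C}.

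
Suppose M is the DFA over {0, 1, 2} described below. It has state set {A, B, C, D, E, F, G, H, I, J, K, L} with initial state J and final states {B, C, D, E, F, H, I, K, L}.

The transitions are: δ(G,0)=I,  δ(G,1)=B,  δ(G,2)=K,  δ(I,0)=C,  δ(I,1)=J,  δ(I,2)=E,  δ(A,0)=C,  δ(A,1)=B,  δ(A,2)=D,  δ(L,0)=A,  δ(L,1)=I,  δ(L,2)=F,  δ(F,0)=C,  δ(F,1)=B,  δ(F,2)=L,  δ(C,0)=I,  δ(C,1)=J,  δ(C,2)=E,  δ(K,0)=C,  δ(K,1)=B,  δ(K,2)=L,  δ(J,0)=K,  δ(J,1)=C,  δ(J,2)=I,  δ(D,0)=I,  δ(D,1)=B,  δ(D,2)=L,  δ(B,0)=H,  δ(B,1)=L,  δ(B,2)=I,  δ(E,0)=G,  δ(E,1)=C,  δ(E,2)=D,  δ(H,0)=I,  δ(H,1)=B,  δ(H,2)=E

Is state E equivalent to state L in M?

Yes

All states are reachable from the start state.
P0 = {B,C,D,E,F,H,I,K,L} | {A,G,J}.
Split {B,C,D,E,F,H,I,K,L} by δ(·,0) → {B,C,D,F,H,I,K} and {E,L}.
On input 1, block {B,C,D,F,H,I,K} splits into {D,F,H,K} and {C,I} and {B}.
Split {A,G,J} by δ(·,0) → {A,G} and {J}.
The partition is now stable with 6 blocks: {D,F,H,K} | {A,G} | {E,L} | {C,I} | {B} | {J}.
E and L lie in the same block of the stable partition, so they are equivalent — no string distinguishes them.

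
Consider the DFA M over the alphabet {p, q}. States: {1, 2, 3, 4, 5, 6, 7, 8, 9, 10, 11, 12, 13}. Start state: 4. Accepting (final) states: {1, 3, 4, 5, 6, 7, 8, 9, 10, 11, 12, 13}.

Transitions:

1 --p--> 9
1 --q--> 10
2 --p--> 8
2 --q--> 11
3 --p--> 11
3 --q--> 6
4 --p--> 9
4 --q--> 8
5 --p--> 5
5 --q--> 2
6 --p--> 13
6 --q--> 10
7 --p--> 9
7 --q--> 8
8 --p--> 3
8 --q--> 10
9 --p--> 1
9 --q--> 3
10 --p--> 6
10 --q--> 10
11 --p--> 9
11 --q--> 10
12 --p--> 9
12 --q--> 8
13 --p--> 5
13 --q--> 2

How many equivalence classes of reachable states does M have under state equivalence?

States {7,12} cannot be reached from the start state, so discard them.
Initial partition by acceptance: {1,3,4,5,6,8,9,10,11,13} | {2}.
Refine {1,3,4,5,6,8,9,10,11,13} on symbol q: members go to different blocks, giving {1,3,4,6,8,9,10,11} and {5,13}.
On input p, block {1,3,4,6,8,9,10,11} splits into {1,3,4,8,9,10,11} and {6}.
On input p, block {1,3,4,8,9,10,11} splits into {1,3,4,8,9,11} and {10}.
On input q, block {1,3,4,8,9,11} splits into {1,8,11} and {4,9} and {3}.
Refine {1,8,11} on symbol p: members go to different blocks, giving {1,11} and {8}.
Refine {4,9} on symbol p: members go to different blocks, giving {4} and {9}.
Stable partition: {1,11} | {2} | {5,13} | {6} | {10} | {4} | {3} | {8} | {9} — 9 equivalence classes.

9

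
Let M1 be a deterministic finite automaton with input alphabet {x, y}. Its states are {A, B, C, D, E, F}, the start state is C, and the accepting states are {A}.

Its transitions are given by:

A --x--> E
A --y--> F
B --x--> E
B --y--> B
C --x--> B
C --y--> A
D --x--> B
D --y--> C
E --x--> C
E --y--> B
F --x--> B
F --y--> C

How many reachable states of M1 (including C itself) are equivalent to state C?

1

Reachable states from the start: {A,B,C,E,F}. Unreachable: {D} — drop them.
Initial partition by acceptance: {A} | {B,C,E,F}.
Split {B,C,E,F} by δ(·,y) → {B,E,F} and {C}.
Refine {B,E,F} on symbol x: members go to different blocks, giving {B,F} and {E}.
Refine {B,F} on symbol x: members go to different blocks, giving {B} and {F}.
Stable partition: {A} | {B} | {C} | {E} | {F} — 5 equivalence classes.
The equivalence class containing C is {C}, of size 1.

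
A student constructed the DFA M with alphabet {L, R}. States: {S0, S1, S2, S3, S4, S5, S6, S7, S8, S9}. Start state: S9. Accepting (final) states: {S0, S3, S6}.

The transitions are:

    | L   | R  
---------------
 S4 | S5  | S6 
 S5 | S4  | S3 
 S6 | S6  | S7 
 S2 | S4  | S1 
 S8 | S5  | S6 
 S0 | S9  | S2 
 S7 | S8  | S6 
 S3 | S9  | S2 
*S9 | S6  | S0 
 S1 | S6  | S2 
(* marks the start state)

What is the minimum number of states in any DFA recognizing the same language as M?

Every state is reachable, so we keep all 10.
P0 = {S0,S3,S6} | {S1,S2,S4,S5,S7,S8,S9}.
On input L, block {S0,S3,S6} splits into {S0,S3} and {S6}.
Split {S1,S2,S4,S5,S7,S8,S9} by δ(·,L) → {S2,S4,S5,S7,S8} and {S1,S9}.
Refine {S2,S4,S5,S7,S8} on symbol R: members go to different blocks, giving {S4,S7,S8} and {S2} and {S5}.
Refine {S4,S7,S8} on symbol L: members go to different blocks, giving {S4,S8} and {S7}.
Split {S1,S9} by δ(·,R) → {S1} and {S9}.
The partition is now stable with 8 blocks: {S0,S3} | {S4,S8} | {S6} | {S1} | {S2} | {S5} | {S7} | {S9}.

8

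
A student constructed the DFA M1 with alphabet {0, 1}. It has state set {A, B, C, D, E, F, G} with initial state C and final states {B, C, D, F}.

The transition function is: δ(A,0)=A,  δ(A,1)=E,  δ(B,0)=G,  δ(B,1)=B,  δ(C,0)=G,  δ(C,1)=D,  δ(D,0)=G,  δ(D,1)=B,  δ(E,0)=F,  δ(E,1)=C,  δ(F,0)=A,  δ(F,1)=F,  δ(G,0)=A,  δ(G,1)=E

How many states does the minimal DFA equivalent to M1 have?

3

P0 = {B,C,D,F} | {A,E,G}.
Split {A,E,G} by δ(·,0) → {A,G} and {E}.
Stable partition: {B,C,D,F} | {A,G} | {E} — 3 equivalence classes.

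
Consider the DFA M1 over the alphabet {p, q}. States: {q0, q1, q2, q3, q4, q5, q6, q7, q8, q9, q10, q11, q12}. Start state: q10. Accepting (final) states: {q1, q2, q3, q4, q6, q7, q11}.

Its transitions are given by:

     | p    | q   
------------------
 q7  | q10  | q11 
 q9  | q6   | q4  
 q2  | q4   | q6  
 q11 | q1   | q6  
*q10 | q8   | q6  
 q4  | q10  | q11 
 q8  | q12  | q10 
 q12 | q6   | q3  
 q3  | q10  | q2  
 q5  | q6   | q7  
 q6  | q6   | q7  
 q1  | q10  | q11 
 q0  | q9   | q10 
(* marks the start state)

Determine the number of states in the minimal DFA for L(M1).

States {q0,q5,q9} cannot be reached from the start state, so discard them.
P0 = {q1,q2,q3,q4,q6,q7,q11} | {q8,q10,q12}.
On input p, block {q1,q2,q3,q4,q6,q7,q11} splits into {q1,q3,q4,q7} and {q2,q6,q11}.
On input p, block {q8,q10,q12} splits into {q8,q10} and {q12}.
Refine {q8,q10} on symbol p: members go to different blocks, giving {q8} and {q10}.
Refine {q2,q6,q11} on symbol p: members go to different blocks, giving {q2,q11} and {q6}.
Stable partition: {q1,q3,q4,q7} | {q8} | {q2,q11} | {q12} | {q10} | {q6} — 6 equivalence classes.

6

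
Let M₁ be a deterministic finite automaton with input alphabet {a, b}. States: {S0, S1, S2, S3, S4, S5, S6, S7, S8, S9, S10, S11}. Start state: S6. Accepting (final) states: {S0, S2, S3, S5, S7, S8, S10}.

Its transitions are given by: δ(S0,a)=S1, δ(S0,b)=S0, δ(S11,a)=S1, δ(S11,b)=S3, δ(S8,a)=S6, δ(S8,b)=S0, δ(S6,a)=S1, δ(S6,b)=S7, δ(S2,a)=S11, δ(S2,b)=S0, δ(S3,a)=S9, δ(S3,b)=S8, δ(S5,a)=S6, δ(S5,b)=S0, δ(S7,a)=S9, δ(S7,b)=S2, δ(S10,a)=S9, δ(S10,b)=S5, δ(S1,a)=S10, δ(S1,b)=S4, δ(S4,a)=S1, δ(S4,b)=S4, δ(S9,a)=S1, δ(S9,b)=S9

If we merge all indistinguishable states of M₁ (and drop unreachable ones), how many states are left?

Every state is reachable, so we keep all 12.
P0 = {S0,S2,S3,S5,S7,S8,S10} | {S1,S4,S6,S9,S11}.
On input a, block {S1,S4,S6,S9,S11} splits into {S4,S6,S9,S11} and {S1}.
Refine {S0,S2,S3,S5,S7,S8,S10} on symbol a: members go to different blocks, giving {S2,S3,S5,S7,S8,S10} and {S0}.
On input b, block {S2,S3,S5,S7,S8,S10} splits into {S2,S5,S8} and {S3,S7,S10}.
Split {S4,S6,S9,S11} by δ(·,b) → {S4,S9} and {S6,S11}.
Stable partition: {S2,S5,S8} | {S4,S9} | {S1} | {S0} | {S3,S7,S10} | {S6,S11} — 6 equivalence classes.

6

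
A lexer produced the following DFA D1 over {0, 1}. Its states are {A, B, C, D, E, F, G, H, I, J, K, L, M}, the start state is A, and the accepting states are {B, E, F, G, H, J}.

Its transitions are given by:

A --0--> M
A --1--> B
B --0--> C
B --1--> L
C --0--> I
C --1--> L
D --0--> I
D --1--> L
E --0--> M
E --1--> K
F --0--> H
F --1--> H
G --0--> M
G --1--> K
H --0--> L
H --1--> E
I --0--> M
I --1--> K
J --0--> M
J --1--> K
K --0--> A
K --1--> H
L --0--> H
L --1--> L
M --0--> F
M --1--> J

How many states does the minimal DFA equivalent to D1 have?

10

First remove the unreachable states {D,G}; 11 states remain.
Start with accepting vs non-accepting: {B,E,F,H,J} | {A,C,I,K,L,M}.
Split {B,E,F,H,J} by δ(·,0) → {B,E,H,J} and {F}.
On input 1, block {B,E,H,J} splits into {B,E,J} and {H}.
On input 0, block {A,C,I,K,L,M} splits into {A,C,I,K} and {L} and {M}.
On input 0, block {B,E,J} splits into {E,J} and {B}.
Split {A,C,I,K} by δ(·,0) → {A,I} and {C,K}.
Split {A,I} by δ(·,1) → {A} and {I}.
On input 0, block {C,K} splits into {C} and {K}.
No further refinement is possible. Final partition (10 blocks): {E,J} | {A} | {F} | {H} | {L} | {M} | {B} | {C} | {I} | {K}.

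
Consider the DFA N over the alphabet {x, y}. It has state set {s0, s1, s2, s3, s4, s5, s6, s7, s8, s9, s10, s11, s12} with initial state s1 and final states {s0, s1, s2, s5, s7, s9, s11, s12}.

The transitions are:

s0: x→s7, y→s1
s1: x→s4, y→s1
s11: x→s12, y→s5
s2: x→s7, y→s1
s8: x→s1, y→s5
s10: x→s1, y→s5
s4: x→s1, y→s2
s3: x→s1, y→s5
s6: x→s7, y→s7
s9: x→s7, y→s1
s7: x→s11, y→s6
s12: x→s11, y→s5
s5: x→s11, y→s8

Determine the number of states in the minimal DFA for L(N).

8

Reachable states from the start: {s1,s2,s4,s5,s6,s7,s8,s11,s12}. Unreachable: {s0,s3,s9,s10} — drop them.
Start with accepting vs non-accepting: {s1,s2,s5,s7,s11,s12} | {s4,s6,s8}.
On input x, block {s1,s2,s5,s7,s11,s12} splits into {s2,s5,s7,s11,s12} and {s1}.
Split {s2,s5,s7,s11,s12} by δ(·,y) → {s5,s7} and {s11,s12} and {s2}.
Split {s4,s6,s8} by δ(·,x) → {s4,s8} and {s6}.
Split {s5,s7} by δ(·,y) → {s5} and {s7}.
Split {s4,s8} by δ(·,y) → {s4} and {s8}.
No further refinement is possible. Final partition (8 blocks): {s5} | {s4} | {s1} | {s11,s12} | {s2} | {s6} | {s7} | {s8}.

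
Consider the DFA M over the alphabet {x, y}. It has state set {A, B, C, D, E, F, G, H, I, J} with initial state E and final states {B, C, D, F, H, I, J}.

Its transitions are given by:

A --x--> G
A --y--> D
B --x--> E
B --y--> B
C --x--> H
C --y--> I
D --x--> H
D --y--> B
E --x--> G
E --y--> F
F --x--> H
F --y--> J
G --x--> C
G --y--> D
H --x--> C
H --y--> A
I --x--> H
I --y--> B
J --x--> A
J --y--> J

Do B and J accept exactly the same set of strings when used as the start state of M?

Every state is reachable, so we keep all 10.
P0 = {B,C,D,F,H,I,J} | {A,E,G}.
Split {B,C,D,F,H,I,J} by δ(·,x) → {C,D,F,H,I} and {B,J}.
Refine {C,D,F,H,I} on symbol y: members go to different blocks, giving {D,F,I} and {C} and {H}.
On input x, block {A,E,G} splits into {A,E} and {G}.
The partition is now stable with 6 blocks: {D,F,I} | {A,E} | {B,J} | {C} | {H} | {G}.
B and J lie in the same block of the stable partition, so they are equivalent — no string distinguishes them.

Yes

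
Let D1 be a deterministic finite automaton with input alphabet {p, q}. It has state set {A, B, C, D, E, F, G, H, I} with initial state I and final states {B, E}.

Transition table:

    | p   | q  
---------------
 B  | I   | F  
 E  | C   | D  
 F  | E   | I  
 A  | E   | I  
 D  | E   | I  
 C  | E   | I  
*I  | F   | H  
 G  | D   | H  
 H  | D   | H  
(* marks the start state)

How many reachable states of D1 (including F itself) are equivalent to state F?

3

Reachable states from the start: {C,D,E,F,H,I}. Unreachable: {A,B,G} — drop them.
P0 = {E} | {C,D,F,H,I}.
On input p, block {C,D,F,H,I} splits into {C,D,F} and {H,I}.
Stable partition: {E} | {C,D,F} | {H,I} — 3 equivalence classes.
The equivalence class containing F is {C,D,F}, of size 3.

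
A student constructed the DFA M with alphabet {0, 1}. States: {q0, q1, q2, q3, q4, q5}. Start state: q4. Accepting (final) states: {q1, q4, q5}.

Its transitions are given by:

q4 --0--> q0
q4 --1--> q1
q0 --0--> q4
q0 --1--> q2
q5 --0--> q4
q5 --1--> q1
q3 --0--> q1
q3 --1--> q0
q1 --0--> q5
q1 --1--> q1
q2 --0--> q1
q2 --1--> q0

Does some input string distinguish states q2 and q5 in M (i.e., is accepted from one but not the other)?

Yes

States {q3} cannot be reached from the start state, so discard them.
Start with accepting vs non-accepting: {q1,q4,q5} | {q0,q2}.
Refine {q1,q4,q5} on symbol 0: members go to different blocks, giving {q1,q5} and {q4}.
Refine {q1,q5} on symbol 0: members go to different blocks, giving {q1} and {q5}.
On input 0, block {q0,q2} splits into {q0} and {q2}.
Stable partition: {q1} | {q0} | {q4} | {q5} | {q2} — 5 equivalence classes.
q2 and q5 end up in different blocks, so they are distinguishable. For instance, the string 'ε' is accepted from only q5.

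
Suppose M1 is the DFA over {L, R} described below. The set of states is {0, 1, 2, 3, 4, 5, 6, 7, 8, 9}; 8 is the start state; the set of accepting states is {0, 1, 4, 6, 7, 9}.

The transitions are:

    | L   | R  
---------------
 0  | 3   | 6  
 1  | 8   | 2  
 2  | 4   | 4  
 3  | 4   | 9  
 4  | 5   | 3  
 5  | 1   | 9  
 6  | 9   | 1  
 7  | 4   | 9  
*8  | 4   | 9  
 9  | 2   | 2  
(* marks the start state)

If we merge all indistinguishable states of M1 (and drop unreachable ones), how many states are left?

2

States {0,6,7} cannot be reached from the start state, so discard them.
Initial partition by acceptance: {1,4,9} | {2,3,5,8}.
The partition is now stable with 2 blocks: {1,4,9} | {2,3,5,8}.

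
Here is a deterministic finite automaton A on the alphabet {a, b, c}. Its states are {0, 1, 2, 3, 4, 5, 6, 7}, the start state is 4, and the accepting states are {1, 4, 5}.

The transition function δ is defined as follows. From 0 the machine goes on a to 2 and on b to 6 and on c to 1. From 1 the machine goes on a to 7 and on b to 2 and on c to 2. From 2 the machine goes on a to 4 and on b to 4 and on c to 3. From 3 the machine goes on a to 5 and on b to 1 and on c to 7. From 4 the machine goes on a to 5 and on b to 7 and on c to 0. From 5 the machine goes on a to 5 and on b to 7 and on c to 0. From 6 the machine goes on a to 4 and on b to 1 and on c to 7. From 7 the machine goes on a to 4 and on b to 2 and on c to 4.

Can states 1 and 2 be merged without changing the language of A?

Start with accepting vs non-accepting: {1,4,5} | {0,2,3,6,7}.
On input a, block {1,4,5} splits into {4,5} and {1}.
Refine {0,2,3,6,7} on symbol a: members go to different blocks, giving {2,3,6,7} and {0}.
Refine {2,3,6,7} on symbol b: members go to different blocks, giving {3,6} and {2} and {7}.
Stable partition: {4,5} | {3,6} | {1} | {0} | {2} | {7} — 6 equivalence classes.
1 and 2 end up in different blocks, so they are distinguishable. For instance, the string 'ε' is accepted from only 1.

No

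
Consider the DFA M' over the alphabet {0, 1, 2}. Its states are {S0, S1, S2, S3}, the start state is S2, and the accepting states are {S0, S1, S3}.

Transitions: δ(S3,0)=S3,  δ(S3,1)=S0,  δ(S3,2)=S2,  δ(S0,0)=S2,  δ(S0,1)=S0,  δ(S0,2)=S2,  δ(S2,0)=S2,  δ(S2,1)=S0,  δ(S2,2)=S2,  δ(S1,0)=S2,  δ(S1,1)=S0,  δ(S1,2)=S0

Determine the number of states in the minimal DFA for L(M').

Reachable states from the start: {S0,S2}. Unreachable: {S1,S3} — drop them.
Initial partition by acceptance: {S0} | {S2}.
No further refinement is possible. Final partition (2 blocks): {S0} | {S2}.

2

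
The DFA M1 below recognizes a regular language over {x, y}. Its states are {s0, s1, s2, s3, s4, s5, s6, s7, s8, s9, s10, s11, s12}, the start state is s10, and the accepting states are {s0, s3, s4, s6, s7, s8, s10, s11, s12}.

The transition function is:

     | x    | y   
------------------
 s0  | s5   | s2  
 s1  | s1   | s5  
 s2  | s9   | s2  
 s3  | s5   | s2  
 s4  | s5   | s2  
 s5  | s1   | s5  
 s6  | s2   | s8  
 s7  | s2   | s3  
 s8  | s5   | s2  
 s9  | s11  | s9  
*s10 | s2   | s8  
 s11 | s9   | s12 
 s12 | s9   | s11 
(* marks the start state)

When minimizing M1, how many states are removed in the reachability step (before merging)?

No path from s10 leads to s0, s3, s4, s6, s7; the other 8 states are all reachable.

5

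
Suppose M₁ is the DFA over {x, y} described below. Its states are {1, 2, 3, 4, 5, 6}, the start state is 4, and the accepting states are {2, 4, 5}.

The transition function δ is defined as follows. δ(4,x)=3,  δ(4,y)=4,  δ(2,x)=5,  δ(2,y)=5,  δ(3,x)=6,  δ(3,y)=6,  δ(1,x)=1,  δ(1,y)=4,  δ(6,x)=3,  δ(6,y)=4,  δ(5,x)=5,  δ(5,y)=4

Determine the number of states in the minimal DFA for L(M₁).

3

States {1,2,5} cannot be reached from the start state, so discard them.
Initial partition by acceptance: {4} | {3,6}.
Refine {3,6} on symbol y: members go to different blocks, giving {3} and {6}.
Stable partition: {4} | {3} | {6} — 3 equivalence classes.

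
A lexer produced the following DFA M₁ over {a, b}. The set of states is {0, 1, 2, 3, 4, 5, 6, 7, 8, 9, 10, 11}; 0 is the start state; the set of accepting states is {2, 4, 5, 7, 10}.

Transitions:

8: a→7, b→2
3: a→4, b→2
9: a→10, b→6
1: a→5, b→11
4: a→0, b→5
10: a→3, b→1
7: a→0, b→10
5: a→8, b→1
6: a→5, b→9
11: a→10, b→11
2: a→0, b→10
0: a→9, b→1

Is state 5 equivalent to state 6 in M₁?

No

All states are reachable from the start state.
P0 = {2,4,5,7,10} | {0,1,3,6,8,9,11}.
Refine {2,4,5,7,10} on symbol b: members go to different blocks, giving {2,4,7} and {5,10}.
Split {0,1,3,6,8,9,11} by δ(·,a) → {1,6,9,11} and {3,8} and {0}.
No further refinement is possible. Final partition (5 blocks): {2,4,7} | {1,6,9,11} | {5,10} | {3,8} | {0}.
5 and 6 end up in different blocks, so they are distinguishable. For instance, the string 'ε' is accepted from only 5.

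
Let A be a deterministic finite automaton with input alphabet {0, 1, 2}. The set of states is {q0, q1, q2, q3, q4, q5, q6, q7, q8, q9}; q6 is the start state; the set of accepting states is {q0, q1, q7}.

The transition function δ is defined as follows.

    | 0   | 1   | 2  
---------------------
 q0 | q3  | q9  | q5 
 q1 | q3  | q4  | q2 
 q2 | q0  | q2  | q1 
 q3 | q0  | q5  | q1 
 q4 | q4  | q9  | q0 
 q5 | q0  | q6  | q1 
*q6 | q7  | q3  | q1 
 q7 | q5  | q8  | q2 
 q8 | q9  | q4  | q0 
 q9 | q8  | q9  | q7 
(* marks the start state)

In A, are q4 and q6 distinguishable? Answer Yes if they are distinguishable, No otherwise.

Every state is reachable, so we keep all 10.
Start with accepting vs non-accepting: {q0,q1,q7} | {q2,q3,q4,q5,q6,q8,q9}.
Refine {q2,q3,q4,q5,q6,q8,q9} on symbol 0: members go to different blocks, giving {q2,q3,q5,q6} and {q4,q8,q9}.
The partition is now stable with 3 blocks: {q0,q1,q7} | {q2,q3,q5,q6} | {q4,q8,q9}.
q4 and q6 end up in different blocks, so they are distinguishable. For instance, the string '0' is accepted from only q6.

Yes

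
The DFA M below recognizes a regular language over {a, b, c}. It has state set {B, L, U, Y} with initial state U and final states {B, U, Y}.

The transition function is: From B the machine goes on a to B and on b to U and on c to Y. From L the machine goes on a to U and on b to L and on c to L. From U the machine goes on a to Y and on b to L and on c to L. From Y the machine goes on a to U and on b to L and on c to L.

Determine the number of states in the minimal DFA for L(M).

2

First remove the unreachable states {B}; 3 states remain.
Start with accepting vs non-accepting: {U,Y} | {L}.
The partition is now stable with 2 blocks: {U,Y} | {L}.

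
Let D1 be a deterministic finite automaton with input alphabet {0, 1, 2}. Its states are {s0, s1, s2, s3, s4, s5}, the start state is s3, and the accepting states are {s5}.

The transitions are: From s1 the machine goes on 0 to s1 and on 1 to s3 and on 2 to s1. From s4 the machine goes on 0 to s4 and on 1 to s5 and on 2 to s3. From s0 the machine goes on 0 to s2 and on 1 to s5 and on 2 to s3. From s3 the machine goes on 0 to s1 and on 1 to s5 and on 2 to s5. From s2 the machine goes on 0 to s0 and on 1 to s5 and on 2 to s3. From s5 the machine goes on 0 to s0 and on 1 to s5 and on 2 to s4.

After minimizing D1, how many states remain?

Start with accepting vs non-accepting: {s5} | {s0,s1,s2,s3,s4}.
Refine {s0,s1,s2,s3,s4} on symbol 1: members go to different blocks, giving {s0,s2,s3,s4} and {s1}.
Refine {s0,s2,s3,s4} on symbol 0: members go to different blocks, giving {s0,s2,s4} and {s3}.
No further refinement is possible. Final partition (4 blocks): {s5} | {s0,s2,s4} | {s1} | {s3}.

4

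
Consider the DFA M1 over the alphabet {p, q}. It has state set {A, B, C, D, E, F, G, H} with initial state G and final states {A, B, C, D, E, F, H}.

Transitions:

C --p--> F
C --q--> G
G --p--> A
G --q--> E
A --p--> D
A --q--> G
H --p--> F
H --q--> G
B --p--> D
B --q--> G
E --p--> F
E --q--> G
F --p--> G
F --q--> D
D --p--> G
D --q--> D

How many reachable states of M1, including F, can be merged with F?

Reachable states from the start: {A,D,E,F,G}. Unreachable: {B,C,H} — drop them.
Start with accepting vs non-accepting: {A,D,E,F} | {G}.
On input p, block {A,D,E,F} splits into {A,E} and {D,F}.
Stable partition: {A,E} | {G} | {D,F} — 3 equivalence classes.
The equivalence class containing F is {D,F}, of size 2.

2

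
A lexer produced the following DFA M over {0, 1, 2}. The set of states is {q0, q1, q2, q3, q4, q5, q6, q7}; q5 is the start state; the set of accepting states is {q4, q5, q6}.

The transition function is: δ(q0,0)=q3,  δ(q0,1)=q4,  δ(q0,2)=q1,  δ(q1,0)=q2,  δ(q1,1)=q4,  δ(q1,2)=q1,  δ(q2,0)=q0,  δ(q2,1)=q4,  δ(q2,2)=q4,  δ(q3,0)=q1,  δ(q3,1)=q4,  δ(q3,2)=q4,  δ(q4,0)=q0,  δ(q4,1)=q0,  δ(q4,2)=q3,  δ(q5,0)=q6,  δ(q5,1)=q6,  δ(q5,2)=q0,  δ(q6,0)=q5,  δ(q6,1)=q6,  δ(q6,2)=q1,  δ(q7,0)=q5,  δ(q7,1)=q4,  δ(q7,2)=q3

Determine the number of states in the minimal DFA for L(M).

First remove the unreachable states {q7}; 7 states remain.
Initial partition by acceptance: {q4,q5,q6} | {q0,q1,q2,q3}.
Split {q4,q5,q6} by δ(·,0) → {q5,q6} and {q4}.
Refine {q0,q1,q2,q3} on symbol 2: members go to different blocks, giving {q0,q1} and {q2,q3}.
No further refinement is possible. Final partition (4 blocks): {q5,q6} | {q0,q1} | {q4} | {q2,q3}.

4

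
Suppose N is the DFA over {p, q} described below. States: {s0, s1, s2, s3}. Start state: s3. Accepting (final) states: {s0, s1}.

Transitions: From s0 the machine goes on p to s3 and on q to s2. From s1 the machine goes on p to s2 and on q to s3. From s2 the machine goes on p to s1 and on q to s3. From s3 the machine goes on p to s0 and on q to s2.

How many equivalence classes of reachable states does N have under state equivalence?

2

Start with accepting vs non-accepting: {s0,s1} | {s2,s3}.
Stable partition: {s0,s1} | {s2,s3} — 2 equivalence classes.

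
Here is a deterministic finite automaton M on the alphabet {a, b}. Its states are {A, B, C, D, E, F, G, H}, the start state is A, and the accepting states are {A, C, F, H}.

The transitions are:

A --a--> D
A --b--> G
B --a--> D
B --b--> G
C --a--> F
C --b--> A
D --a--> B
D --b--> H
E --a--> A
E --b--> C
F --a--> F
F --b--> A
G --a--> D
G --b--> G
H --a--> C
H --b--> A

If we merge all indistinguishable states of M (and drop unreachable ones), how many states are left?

4

First remove the unreachable states {E}; 7 states remain.
P0 = {A,C,F,H} | {B,D,G}.
On input a, block {A,C,F,H} splits into {C,F,H} and {A}.
Split {B,D,G} by δ(·,b) → {B,G} and {D}.
The partition is now stable with 4 blocks: {C,F,H} | {B,G} | {A} | {D}.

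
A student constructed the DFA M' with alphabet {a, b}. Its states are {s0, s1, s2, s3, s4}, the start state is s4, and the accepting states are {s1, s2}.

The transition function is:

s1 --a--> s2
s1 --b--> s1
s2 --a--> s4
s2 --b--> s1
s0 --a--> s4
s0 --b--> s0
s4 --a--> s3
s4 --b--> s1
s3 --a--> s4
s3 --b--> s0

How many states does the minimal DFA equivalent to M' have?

Every state is reachable, so we keep all 5.
Start with accepting vs non-accepting: {s1,s2} | {s0,s3,s4}.
Refine {s1,s2} on symbol a: members go to different blocks, giving {s1} and {s2}.
On input b, block {s0,s3,s4} splits into {s0,s3} and {s4}.
Stable partition: {s1} | {s0,s3} | {s2} | {s4} — 4 equivalence classes.

4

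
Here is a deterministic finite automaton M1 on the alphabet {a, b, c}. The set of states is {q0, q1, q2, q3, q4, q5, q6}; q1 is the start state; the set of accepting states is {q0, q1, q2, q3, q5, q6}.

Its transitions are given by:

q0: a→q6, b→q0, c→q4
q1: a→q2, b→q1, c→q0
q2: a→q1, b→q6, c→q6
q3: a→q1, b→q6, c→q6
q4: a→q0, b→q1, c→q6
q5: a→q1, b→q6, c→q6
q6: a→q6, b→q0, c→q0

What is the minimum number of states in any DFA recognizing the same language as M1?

First remove the unreachable states {q3,q5}; 5 states remain.
Start with accepting vs non-accepting: {q0,q1,q2,q6} | {q4}.
Refine {q0,q1,q2,q6} on symbol c: members go to different blocks, giving {q1,q2,q6} and {q0}.
Split {q1,q2,q6} by δ(·,b) → {q1,q2} and {q6}.
Refine {q1,q2} on symbol b: members go to different blocks, giving {q1} and {q2}.
Stable partition: {q1} | {q4} | {q0} | {q6} | {q2} — 5 equivalence classes.

5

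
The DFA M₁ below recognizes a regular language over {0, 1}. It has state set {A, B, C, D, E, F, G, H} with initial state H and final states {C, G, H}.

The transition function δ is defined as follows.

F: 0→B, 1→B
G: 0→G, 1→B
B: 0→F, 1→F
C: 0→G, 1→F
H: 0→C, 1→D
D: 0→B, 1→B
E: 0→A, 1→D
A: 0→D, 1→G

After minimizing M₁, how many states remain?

First remove the unreachable states {A,E}; 6 states remain.
Initial partition by acceptance: {C,G,H} | {B,D,F}.
The partition is now stable with 2 blocks: {C,G,H} | {B,D,F}.

2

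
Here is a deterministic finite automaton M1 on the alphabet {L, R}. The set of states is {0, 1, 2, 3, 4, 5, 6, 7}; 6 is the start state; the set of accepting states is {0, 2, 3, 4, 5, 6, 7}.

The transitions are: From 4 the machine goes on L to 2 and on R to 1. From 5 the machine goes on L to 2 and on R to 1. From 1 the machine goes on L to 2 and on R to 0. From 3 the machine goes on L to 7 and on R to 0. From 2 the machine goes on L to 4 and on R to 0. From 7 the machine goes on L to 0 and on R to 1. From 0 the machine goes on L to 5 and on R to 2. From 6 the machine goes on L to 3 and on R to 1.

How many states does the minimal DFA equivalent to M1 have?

P0 = {0,2,3,4,5,6,7} | {1}.
Refine {0,2,3,4,5,6,7} on symbol R: members go to different blocks, giving {4,5,6,7} and {0,2,3}.
The partition is now stable with 3 blocks: {4,5,6,7} | {1} | {0,2,3}.

3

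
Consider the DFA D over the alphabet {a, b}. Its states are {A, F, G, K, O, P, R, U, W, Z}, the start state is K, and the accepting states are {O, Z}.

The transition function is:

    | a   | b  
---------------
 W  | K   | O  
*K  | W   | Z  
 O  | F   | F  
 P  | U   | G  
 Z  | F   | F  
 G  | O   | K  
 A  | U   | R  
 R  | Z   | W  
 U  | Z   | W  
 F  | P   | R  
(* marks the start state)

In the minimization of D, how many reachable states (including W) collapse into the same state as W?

Reachable states from the start: {F,G,K,O,P,R,U,W,Z}. Unreachable: {A} — drop them.
Start with accepting vs non-accepting: {O,Z} | {F,G,K,P,R,U,W}.
Refine {F,G,K,P,R,U,W} on symbol a: members go to different blocks, giving {F,K,P,W} and {G,R,U}.
Split {F,K,P,W} by δ(·,a) → {F,K,W} and {P}.
Split {F,K,W} by δ(·,a) → {K,W} and {F}.
The partition is now stable with 5 blocks: {O,Z} | {K,W} | {G,R,U} | {P} | {F}.
State W belongs to the block {K,W}, which has 2 states.

2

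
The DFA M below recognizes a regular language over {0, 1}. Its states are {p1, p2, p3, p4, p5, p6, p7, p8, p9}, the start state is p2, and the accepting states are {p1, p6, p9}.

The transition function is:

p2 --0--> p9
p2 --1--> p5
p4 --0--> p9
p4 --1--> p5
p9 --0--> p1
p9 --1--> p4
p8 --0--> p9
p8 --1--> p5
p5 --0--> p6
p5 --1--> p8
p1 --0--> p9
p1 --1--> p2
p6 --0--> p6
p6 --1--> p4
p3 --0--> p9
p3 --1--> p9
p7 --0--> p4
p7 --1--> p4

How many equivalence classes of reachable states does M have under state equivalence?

2

Reachable states from the start: {p1,p2,p4,p5,p6,p8,p9}. Unreachable: {p3,p7} — drop them.
Initial partition by acceptance: {p1,p6,p9} | {p2,p4,p5,p8}.
The partition is now stable with 2 blocks: {p1,p6,p9} | {p2,p4,p5,p8}.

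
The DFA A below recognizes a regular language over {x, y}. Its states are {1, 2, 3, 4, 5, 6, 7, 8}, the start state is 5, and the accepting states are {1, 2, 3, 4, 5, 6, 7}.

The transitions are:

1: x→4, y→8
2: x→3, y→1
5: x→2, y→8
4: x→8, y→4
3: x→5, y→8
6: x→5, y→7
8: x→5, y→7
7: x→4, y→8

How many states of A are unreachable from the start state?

1

No path from 5 leads to 6; the other 7 states are all reachable.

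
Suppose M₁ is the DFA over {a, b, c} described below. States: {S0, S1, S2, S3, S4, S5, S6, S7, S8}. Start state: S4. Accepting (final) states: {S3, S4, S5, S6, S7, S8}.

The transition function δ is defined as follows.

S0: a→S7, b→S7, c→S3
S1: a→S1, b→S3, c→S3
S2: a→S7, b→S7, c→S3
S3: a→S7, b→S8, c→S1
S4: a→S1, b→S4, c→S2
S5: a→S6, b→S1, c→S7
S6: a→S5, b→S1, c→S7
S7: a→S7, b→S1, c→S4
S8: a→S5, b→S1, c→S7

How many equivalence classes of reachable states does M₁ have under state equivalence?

Reachable states from the start: {S1,S2,S3,S4,S5,S6,S7,S8}. Unreachable: {S0} — drop them.
P0 = {S3,S4,S5,S6,S7,S8} | {S1,S2}.
On input a, block {S3,S4,S5,S6,S7,S8} splits into {S3,S5,S6,S7,S8} and {S4}.
On input b, block {S3,S5,S6,S7,S8} splits into {S5,S6,S7,S8} and {S3}.
Split {S5,S6,S7,S8} by δ(·,c) → {S5,S6,S8} and {S7}.
On input a, block {S1,S2} splits into {S1} and {S2}.
Stable partition: {S5,S6,S8} | {S1} | {S4} | {S3} | {S7} | {S2} — 6 equivalence classes.

6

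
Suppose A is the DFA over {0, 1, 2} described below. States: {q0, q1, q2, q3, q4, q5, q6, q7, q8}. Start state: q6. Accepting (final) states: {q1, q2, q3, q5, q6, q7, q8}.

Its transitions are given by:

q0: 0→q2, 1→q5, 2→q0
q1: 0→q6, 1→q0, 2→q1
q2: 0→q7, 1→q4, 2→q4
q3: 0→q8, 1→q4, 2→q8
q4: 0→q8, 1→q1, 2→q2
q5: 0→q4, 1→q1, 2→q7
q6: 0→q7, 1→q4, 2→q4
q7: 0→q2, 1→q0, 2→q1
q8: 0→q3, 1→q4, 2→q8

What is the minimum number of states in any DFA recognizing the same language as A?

Every state is reachable, so we keep all 9.
Start with accepting vs non-accepting: {q1,q2,q3,q5,q6,q7,q8} | {q0,q4}.
On input 0, block {q1,q2,q3,q5,q6,q7,q8} splits into {q1,q2,q3,q6,q7,q8} and {q5}.
On input 2, block {q1,q2,q3,q6,q7,q8} splits into {q1,q3,q7,q8} and {q2,q6}.
On input 0, block {q1,q3,q7,q8} splits into {q1,q7} and {q3,q8}.
On input 0, block {q0,q4} splits into {q0} and {q4}.
Stable partition: {q1,q7} | {q0} | {q5} | {q2,q6} | {q3,q8} | {q4} — 6 equivalence classes.

6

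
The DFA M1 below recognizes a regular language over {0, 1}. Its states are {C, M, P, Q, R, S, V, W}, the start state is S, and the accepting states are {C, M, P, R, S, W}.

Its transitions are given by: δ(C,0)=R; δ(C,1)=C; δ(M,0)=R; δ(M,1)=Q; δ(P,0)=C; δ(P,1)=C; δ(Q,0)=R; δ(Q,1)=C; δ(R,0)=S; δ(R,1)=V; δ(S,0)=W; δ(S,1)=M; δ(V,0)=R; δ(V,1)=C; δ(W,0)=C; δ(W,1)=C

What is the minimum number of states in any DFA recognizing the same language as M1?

6

Reachable states from the start: {C,M,Q,R,S,V,W}. Unreachable: {P} — drop them.
Start with accepting vs non-accepting: {C,M,R,S,W} | {Q,V}.
On input 1, block {C,M,R,S,W} splits into {C,S,W} and {M,R}.
Refine {C,S,W} on symbol 0: members go to different blocks, giving {S,W} and {C}.
Split {S,W} by δ(·,0) → {S} and {W}.
On input 0, block {M,R} splits into {M} and {R}.
Stable partition: {S} | {Q,V} | {M} | {C} | {W} | {R} — 6 equivalence classes.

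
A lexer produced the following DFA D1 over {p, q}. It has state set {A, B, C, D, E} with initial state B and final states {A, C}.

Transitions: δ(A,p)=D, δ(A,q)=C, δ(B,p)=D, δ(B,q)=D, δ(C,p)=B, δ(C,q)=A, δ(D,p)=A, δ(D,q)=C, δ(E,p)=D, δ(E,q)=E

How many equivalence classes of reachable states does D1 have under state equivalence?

4

States {E} cannot be reached from the start state, so discard them.
Initial partition by acceptance: {A,C} | {B,D}.
Split {B,D} by δ(·,p) → {B} and {D}.
Split {A,C} by δ(·,p) → {A} and {C}.
The partition is now stable with 4 blocks: {A} | {B} | {D} | {C}.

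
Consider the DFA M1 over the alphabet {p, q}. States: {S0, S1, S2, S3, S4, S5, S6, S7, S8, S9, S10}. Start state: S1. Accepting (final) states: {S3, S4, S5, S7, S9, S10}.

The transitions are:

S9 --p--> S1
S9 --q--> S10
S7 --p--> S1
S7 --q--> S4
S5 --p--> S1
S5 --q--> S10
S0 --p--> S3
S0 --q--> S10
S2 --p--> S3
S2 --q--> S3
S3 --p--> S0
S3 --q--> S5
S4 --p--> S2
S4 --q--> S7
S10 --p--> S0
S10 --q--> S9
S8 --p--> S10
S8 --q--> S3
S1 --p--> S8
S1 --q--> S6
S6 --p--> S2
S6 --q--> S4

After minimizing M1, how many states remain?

Initial partition by acceptance: {S3,S4,S5,S7,S9,S10} | {S0,S1,S2,S6,S8}.
Split {S0,S1,S2,S6,S8} by δ(·,p) → {S0,S2,S8} and {S1,S6}.
On input p, block {S3,S4,S5,S7,S9,S10} splits into {S3,S4,S10} and {S5,S7,S9}.
Refine {S1,S6} on symbol q: members go to different blocks, giving {S1} and {S6}.
Stable partition: {S3,S4,S10} | {S0,S2,S8} | {S1} | {S5,S7,S9} | {S6} — 5 equivalence classes.

5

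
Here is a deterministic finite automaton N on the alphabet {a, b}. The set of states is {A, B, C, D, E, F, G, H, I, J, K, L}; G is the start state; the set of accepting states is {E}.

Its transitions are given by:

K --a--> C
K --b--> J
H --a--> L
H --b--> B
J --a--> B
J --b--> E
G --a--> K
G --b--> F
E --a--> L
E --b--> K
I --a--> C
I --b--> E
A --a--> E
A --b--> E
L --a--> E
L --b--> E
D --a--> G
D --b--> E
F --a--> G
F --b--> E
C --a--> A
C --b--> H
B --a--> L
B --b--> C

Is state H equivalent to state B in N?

Yes

States {D,I} cannot be reached from the start state, so discard them.
Start with accepting vs non-accepting: {E} | {A,B,C,F,G,H,J,K,L}.
On input a, block {A,B,C,F,G,H,J,K,L} splits into {B,C,F,G,H,J,K} and {A,L}.
On input a, block {B,C,F,G,H,J,K} splits into {F,G,J,K} and {B,C,H}.
On input a, block {F,G,J,K} splits into {F,G} and {J,K}.
On input a, block {F,G} splits into {F} and {G}.
Split {J,K} by δ(·,b) → {J} and {K}.
The partition is now stable with 7 blocks: {E} | {F} | {A,L} | {B,C,H} | {J} | {G} | {K}.
H and B lie in the same block of the stable partition, so they are equivalent — no string distinguishes them.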